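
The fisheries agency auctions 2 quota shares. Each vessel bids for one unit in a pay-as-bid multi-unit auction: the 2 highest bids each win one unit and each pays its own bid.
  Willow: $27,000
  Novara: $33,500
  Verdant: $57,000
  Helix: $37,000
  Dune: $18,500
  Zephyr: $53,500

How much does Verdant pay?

Bids ranked high→low: 57,000 (Verdant), 53,500 (Zephyr), 37,000 (Helix), 33,500 (Novara), …
Top 2: Verdant, Zephyr.
Verdant wins → own bid $57,000.

Verdant pays $57,000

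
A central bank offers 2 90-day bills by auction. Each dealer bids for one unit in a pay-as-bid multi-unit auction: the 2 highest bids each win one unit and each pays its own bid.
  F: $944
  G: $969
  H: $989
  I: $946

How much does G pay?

Bids ranked high→low: 989 (H), 969 (G), 946 (I), 944 (F)
Top 2: H, G.
G wins → own bid $969.

G pays $969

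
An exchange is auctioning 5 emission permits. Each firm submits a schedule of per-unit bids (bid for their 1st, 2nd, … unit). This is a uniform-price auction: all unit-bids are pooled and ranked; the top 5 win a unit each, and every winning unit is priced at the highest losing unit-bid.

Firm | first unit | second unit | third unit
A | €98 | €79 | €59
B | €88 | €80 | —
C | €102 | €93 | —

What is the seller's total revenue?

Total revenue: €395

Pooled unit-bids ranked (top 5): 102 (C-1), 98 (A-1), 93 (C-2), 88 (B-1), 80 (B-2)
First bid not allocated: €79.
Allocation: A 1, B 2, C 2. Every unit priced at €79.
Revenue = 5 × 79 = €395.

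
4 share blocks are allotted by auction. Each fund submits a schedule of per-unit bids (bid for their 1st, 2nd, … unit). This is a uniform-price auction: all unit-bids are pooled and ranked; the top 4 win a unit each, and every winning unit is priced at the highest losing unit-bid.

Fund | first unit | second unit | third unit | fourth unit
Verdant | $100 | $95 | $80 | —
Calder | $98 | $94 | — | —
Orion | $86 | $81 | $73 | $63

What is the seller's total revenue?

All unit-bids, highest first — top 4: 100 (Verdant-1), 98 (Calder-1), 95 (Verdant-2), 94 (Calder-2)
Highest rejected unit-bid = $86.
Allocation: Calder 2, Verdant 2. Every unit priced at $86.
Revenue = 4 × 86 = $344.

Total revenue: $344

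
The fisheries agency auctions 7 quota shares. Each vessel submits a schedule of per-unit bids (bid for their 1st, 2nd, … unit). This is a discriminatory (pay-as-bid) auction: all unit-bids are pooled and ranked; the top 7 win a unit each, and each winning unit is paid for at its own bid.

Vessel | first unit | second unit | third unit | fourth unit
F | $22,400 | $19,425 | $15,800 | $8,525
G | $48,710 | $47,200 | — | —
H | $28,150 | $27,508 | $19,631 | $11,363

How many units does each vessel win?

Merging the schedules and taking the best 7: 48,710 (G-1), 47,200 (G-2), 28,150 (H-1), 27,508 (H-2), 22,400 (F-1), 19,631 (H-3), 19,425 (F-2)
Next rejected bid: $15,800 (not a price — pay-as-bid).
Allocation: F 2, G 2, H 3.

F 2, G 2, H 3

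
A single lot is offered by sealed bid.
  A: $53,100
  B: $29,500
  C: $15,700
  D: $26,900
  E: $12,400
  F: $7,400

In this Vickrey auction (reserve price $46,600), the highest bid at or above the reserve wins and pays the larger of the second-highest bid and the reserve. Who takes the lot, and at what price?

A pays $46,600

Sorting bids: 53,100 (A) > 29,500 (B) > 26,900 (D) > 15,700 (C) > 12,400 (E) > 7,400 (F)
A has the top bid at or above the reserve ($53,100).
max(second-highest $29,500, reserve $46,600) = $46,600.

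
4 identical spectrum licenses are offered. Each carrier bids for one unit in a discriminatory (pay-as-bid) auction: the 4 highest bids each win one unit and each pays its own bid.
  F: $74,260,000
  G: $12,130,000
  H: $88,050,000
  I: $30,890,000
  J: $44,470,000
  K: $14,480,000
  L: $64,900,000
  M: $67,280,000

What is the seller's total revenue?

Sorting: 88,050,000 (H), 74,260,000 (F), 67,280,000 (M), 64,900,000 (L), 44,470,000 (J), 30,890,000 (I), …
Top 4: H, F, M, L.
Total revenue = 88,050,000 + 74,260,000 + 67,280,000 + 64,900,000 = $294,490,000.

Total revenue: $294,490,000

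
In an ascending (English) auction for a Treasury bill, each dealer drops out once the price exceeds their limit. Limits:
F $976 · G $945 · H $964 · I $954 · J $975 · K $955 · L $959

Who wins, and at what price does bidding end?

Limits in order: 976 (F) > 975 (J) > 964 (H) > 959 (L) > 955 (K) > 954 (I) > …
Bidding ends when J exits at $975; F takes it.

F wins at $975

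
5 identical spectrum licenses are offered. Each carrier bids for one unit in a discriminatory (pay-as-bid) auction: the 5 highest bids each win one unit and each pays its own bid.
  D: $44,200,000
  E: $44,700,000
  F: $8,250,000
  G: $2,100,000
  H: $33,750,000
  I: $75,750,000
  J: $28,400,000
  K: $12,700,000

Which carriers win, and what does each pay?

Sorting: 75,750,000 (I), 44,700,000 (E), 44,200,000 (D), 33,750,000 (H), 28,400,000 (J), 12,700,000 (K), 8,250,000 (F), …
Top 5: I, E, D, H, J.
Each winner pays its own bid: I $75,750,000, E $44,700,000, D $44,200,000, H $33,750,000, J $28,400,000.

I $75,750,000, E $44,700,000, D $44,200,000, H $33,750,000, J $28,400,000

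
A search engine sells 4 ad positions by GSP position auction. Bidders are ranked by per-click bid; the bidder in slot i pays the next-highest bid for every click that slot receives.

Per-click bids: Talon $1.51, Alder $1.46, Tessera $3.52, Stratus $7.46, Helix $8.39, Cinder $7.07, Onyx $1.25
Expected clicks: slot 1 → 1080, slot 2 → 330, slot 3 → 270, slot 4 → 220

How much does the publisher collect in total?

Sorting advertisers: $8.39 (Helix) > $7.46 (Stratus) > $7.07 (Cinder) > $3.52 (Tessera) > $1.51 (Talon) > …
Slot 1: Helix pays $7.46 × 1080 = $8056.80
Slot 2: Stratus pays $7.07 × 330 = $2333.10
Slot 3: Cinder pays $3.52 × 270 = $950.40
Slot 4: Tessera pays $1.51 × 220 = $332.20
Total = $11672.50

Total revenue: $11672.50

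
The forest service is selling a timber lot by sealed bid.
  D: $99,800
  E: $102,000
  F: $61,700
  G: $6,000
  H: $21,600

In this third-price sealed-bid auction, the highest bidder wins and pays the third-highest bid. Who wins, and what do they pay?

E pays $61,700

Bids ranked: 102,000 (E) > 99,800 (D) > 61,700 (F) > 21,600 (H) > 6,000 (G)
E wins; payment is bid #3 in the ranking = $61,700.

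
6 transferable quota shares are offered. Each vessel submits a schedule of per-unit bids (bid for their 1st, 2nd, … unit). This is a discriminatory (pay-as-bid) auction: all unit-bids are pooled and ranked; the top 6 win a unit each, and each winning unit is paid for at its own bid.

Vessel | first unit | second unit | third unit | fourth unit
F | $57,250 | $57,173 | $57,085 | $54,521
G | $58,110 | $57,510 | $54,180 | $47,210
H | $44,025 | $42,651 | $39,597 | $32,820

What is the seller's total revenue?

Total revenue: $341,649

Merging the schedules and taking the best 6: 58,110 (G-1), 57,510 (G-2), 57,250 (F-1), 57,173 (F-2), 57,085 (F-3), 54,521 (F-4)
Next rejected bid: $54,180 (not a price — pay-as-bid).
Each winning unit pays its own bid.
Revenue = 58,110 + 57,510 + 57,250 + 57,173 + 57,085 + 54,521 = $341,649.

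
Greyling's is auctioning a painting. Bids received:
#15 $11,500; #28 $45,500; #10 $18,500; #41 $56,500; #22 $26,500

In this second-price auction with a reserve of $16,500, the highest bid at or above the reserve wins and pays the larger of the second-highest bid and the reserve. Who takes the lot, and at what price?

Bids ranked: 56,500 (#41) > 45,500 (#28) > 26,500 (#22) > 18,500 (#10) > 11,500 (#15)
#41 has the top bid at or above the reserve ($56,500).
Second-highest bid $45,500 exceeds the reserve $16,500 → payment $45,500.

#41 pays $45,500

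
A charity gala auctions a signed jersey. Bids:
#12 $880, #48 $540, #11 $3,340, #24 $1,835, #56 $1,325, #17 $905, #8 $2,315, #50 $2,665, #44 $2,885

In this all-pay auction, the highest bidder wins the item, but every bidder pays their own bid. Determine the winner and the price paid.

All-pay auction: the highest bidder wins the item, but every bidder pays their own bid.
Bids ranked: 3,340 (#11) > 2,885 (#44) > 2,665 (#50) > 2,315 (#8) > 1,835 (#24) > 1,325 (#56) > …
#11 wins with the top bid; all bids are sunk regardless.

#11 pays $3,340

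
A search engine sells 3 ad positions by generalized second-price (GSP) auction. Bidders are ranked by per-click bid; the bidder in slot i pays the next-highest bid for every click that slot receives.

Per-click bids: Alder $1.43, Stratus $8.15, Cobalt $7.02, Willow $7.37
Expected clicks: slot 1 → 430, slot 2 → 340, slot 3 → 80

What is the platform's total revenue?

Total revenue: $5670.30

Sorting advertisers: $8.15 (Stratus) > $7.37 (Willow) > $7.02 (Cobalt) > $1.43 (Alder)
Slot 1: Stratus pays $7.37 × 430 = $3169.10
Slot 2: Willow pays $7.02 × 340 = $2386.80
Slot 3: Cobalt pays $1.43 × 80 = $114.40
Total = $5670.30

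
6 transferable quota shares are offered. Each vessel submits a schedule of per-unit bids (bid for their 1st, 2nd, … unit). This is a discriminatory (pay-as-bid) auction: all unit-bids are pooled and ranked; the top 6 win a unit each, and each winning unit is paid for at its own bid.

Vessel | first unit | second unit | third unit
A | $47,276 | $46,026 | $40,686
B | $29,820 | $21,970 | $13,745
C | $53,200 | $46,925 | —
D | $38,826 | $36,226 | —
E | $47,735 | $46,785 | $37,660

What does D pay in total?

All unit-bids, highest first — top 6: 53,200 (C-1), 47,735 (E-1), 47,276 (A-1), 46,925 (C-2), 46,785 (E-2), 46,026 (A-2)
Next rejected bid: $40,686 (not a price — pay-as-bid).
D wins no units.

D pays $0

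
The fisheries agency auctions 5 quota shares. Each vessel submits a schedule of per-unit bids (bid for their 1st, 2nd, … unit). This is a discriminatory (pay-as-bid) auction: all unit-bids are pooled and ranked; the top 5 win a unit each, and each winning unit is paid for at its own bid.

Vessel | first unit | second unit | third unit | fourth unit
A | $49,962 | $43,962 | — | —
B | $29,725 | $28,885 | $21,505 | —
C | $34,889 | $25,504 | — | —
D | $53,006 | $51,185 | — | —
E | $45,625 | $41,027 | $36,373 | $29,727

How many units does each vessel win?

A 2, D 2, E 1

All unit-bids, highest first — top 5: 53,006 (D-1), 51,185 (D-2), 49,962 (A-1), 45,625 (E-1), 43,962 (A-2)
Next rejected bid: $41,027 (not a price — pay-as-bid).
Allocation: A 2, D 2, E 1.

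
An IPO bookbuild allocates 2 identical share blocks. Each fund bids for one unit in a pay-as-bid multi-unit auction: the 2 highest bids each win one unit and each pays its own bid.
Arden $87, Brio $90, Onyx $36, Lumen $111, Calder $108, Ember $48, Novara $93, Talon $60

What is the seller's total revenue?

Total revenue: $219

Ordering the bids: 111 (Lumen), 108 (Calder), 93 (Novara), 90 (Brio), …
Winners (2 units): Lumen, Calder.
Total revenue = 111 + 108 = $219.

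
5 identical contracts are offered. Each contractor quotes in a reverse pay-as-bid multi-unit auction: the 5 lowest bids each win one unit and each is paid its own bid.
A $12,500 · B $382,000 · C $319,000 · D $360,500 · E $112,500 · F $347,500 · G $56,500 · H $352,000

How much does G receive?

G is paid $56,500

Ordering the bids: 12,500 (A), 56,500 (G), 112,500 (E), 319,000 (C), 347,500 (F), 352,000 (H), 360,500 (D), …
Lowest 5: A, G, E, C, F.
G wins → own bid $56,500.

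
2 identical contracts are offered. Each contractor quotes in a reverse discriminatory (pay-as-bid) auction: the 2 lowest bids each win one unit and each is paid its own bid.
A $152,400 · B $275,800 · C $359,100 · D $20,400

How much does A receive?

Sorting: 20,400 (D), 152,400 (A), 275,800 (B), 359,100 (C)
The 2 lowest are D, A.
A wins → own bid $152,400.

A is paid $152,400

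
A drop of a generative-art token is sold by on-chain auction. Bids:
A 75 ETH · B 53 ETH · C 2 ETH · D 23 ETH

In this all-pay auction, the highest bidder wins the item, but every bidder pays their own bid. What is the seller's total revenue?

Total revenue: 153 ETH

Bids ranked: 75 (A) > 53 (B) > 23 (D) > 2 (C)
A wins with the top bid; all bids are sunk regardless.
Every bidder forfeits their bid regardless of winning.
Revenue = 75 + 53 + 2 + 23 = 153 ETH.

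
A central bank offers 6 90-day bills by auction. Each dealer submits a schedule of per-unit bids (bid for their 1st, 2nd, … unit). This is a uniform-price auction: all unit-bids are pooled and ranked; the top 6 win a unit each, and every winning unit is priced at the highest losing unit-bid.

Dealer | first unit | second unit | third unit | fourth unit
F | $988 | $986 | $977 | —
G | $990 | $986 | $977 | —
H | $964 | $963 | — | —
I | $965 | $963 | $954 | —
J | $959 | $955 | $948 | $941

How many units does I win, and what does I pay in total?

Merging the schedules and taking the best 6: 990 (G-1), 988 (F-1), 986 (F-2), 986 (G-2), 977 (F-3), 977 (G-3)
The (k+1)-th unit-bid is $965.
I wins 0 unit(s) at $965 each.

I: 0 units, pays $0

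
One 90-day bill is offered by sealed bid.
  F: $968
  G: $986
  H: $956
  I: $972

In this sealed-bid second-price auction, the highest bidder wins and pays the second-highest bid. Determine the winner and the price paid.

G pays $972

Rule: the highest bidder wins and pays the second-highest bid.
Bids ranked: 986 (G) > 972 (I) > 968 (F) > 956 (H)
Second-price: G pays I's bid of $972.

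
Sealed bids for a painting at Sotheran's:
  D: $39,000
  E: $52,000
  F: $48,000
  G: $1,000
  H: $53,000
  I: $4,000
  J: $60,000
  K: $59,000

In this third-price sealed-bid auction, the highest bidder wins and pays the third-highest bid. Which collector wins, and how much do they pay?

J pays $53,000

Sorting bids: 60,000 (J) > 59,000 (K) > 53,000 (H) > 52,000 (E) > 48,000 (F) > 39,000 (D) > …
J wins; payment is bid #3 in the ranking = $53,000.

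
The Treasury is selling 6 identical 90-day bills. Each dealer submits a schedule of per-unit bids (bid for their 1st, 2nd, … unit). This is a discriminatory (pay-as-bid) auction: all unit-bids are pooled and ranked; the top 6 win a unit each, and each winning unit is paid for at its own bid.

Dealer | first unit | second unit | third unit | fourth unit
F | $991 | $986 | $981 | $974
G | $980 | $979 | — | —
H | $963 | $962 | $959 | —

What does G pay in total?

Merging the schedules and taking the best 6: 991 (F-1), 986 (F-2), 981 (F-3), 980 (G-1), 979 (G-2), 974 (F-4)
Next rejected bid: $963 (not a price — pay-as-bid).
G's winning unit-bids: 980 + 979 = $1,959.

G pays $1,959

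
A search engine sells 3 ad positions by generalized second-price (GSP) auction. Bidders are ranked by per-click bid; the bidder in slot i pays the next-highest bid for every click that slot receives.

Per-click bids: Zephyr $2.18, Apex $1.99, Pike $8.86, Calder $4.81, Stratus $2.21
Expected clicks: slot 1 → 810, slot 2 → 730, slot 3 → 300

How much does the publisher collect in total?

Total revenue: $6163.40

Sorting advertisers: $8.86 (Pike) > $4.81 (Calder) > $2.21 (Stratus) > $2.18 (Zephyr) > …
Slot 1: Pike pays $4.81 × 810 = $3896.10
Slot 2: Calder pays $2.21 × 730 = $1613.30
Slot 3: Stratus pays $2.18 × 300 = $654.00
Total = $6163.40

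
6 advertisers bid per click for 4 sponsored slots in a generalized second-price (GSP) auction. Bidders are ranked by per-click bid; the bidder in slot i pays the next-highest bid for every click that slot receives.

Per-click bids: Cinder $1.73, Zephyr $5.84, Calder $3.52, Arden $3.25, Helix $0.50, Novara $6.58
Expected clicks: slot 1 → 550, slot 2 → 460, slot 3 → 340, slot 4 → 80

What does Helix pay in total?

Helix pays $0.00

Per-click bids in order: $6.58 (Novara) > $5.84 (Zephyr) > $3.52 (Calder) > $3.25 (Arden) > $1.73 (Cinder) > …
Helix ranks below slot 4 → no slot, pays nothing.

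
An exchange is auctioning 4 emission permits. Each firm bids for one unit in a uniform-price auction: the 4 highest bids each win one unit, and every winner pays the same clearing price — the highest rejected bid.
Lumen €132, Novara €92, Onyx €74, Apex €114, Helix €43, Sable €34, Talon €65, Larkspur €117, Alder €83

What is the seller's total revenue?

Total revenue: €332

Bids ranked high→low: 132 (Lumen), 117 (Larkspur), 114 (Apex), 92 (Novara), 83 (Alder), 74 (Onyx), …
The 4 highest are Lumen, Larkspur, Apex, Novara.
First losing bid is Alder's €83, which sets the uniform price.
Total revenue = 4 × €83 = €332.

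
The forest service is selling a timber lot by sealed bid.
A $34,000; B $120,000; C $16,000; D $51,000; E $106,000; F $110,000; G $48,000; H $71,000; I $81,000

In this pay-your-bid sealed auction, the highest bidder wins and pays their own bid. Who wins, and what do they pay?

Bids in order: 120,000 (B) > 110,000 (F) > 106,000 (E) > 81,000 (I) > 71,000 (H) > 51,000 (D) > …
B has the highest bid and pays exactly that: $120,000.

B pays $120,000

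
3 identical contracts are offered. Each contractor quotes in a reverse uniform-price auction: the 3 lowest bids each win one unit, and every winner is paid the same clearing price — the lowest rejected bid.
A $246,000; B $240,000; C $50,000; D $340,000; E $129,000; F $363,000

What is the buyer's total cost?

Ordering the bids: 50,000 (C), 129,000 (E), 240,000 (B), 246,000 (A), 340,000 (D), …
The 3 lowest are C, E, B.
First losing bid is A's $246,000, which sets the uniform price.
Total cost = 3 × $246,000 = $738,000.

Total cost: $738,000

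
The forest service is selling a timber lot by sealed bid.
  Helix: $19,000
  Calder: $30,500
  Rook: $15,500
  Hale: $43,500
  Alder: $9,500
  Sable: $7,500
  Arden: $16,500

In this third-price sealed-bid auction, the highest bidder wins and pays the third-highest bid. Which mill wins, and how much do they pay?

Bids in order: 43,500 (Hale) > 30,500 (Calder) > 19,000 (Helix) > 16,500 (Arden) > 15,500 (Rook) > 9,500 (Alder) > …
Hale wins; payment is bid #3 in the ranking = $19,000.

Hale pays $19,000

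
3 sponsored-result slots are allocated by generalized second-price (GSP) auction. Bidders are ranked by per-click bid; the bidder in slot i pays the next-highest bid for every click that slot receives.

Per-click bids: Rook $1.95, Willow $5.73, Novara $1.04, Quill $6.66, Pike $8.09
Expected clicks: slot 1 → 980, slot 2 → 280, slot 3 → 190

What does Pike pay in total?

Sorting advertisers: $8.09 (Pike) > $6.66 (Quill) > $5.73 (Willow) > $1.95 (Rook) > …
Pike holds slot 1 → pays next bid $6.66 × 980 clicks = $6526.80.

Pike pays $6526.80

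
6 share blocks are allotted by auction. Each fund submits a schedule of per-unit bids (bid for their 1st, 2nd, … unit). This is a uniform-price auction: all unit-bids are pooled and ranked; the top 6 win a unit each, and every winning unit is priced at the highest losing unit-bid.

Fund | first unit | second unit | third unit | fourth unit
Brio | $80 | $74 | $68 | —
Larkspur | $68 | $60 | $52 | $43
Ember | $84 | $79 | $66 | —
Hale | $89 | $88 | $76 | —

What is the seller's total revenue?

Pooled unit-bids ranked (top 6): 89 (Hale-1), 88 (Hale-2), 84 (Ember-1), 80 (Brio-1), 79 (Ember-2), 76 (Hale-3)
First bid not allocated: $74.
Allocation: Brio 1, Ember 2, Hale 3. Every unit priced at $74.
Revenue = 6 × 74 = $444.

Total revenue: $444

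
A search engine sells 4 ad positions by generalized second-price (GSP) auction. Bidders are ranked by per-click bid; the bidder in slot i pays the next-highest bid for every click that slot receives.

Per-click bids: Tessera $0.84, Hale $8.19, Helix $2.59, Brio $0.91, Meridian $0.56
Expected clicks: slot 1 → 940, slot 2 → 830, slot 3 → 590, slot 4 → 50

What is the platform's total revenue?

Total revenue: $3713.50

Ranked by bid: $8.19 (Hale) > $2.59 (Helix) > $0.91 (Brio) > $0.84 (Tessera) > $0.56 (Meridian)
Slot 1: Hale pays $2.59 × 940 = $2434.60
Slot 2: Helix pays $0.91 × 830 = $755.30
Slot 3: Brio pays $0.84 × 590 = $495.60
Slot 4: Tessera pays $0.56 × 50 = $28.00
Total = $3713.50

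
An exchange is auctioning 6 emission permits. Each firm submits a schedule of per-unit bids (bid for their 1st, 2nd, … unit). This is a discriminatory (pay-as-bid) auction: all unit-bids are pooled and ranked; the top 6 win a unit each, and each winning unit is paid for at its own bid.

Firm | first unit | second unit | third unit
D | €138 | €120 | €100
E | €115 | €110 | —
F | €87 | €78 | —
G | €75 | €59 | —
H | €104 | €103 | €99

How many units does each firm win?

Pooled unit-bids ranked (top 6): 138 (D-1), 120 (D-2), 115 (E-1), 110 (E-2), 104 (H-1), 103 (H-2)
Next rejected bid: €100 (not a price — pay-as-bid).
Allocation: D 2, E 2, H 2.

D 2, E 2, H 2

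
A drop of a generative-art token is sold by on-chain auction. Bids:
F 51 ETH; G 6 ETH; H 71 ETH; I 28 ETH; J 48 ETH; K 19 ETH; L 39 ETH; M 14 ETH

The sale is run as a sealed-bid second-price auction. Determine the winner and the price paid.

Sorting bids: 71 (H) > 51 (F) > 48 (J) > 39 (L) > 28 (I) > 19 (K) > …
Second-price: H pays F's bid of 51 ETH.

H pays 51 ETH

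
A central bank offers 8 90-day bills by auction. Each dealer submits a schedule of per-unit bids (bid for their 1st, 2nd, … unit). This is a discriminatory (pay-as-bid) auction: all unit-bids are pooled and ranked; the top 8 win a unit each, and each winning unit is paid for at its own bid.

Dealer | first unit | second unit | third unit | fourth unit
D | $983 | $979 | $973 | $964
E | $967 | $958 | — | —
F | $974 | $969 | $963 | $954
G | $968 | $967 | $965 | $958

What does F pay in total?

Merging the schedules and taking the best 8: 983 (D-1), 979 (D-2), 974 (F-1), 973 (D-3), 969 (F-2), 968 (G-1), 967 (E-1), 967 (G-2)
Next rejected bid: $965 (not a price — pay-as-bid).
F's winning unit-bids: 974 + 969 = $1,943.

F pays $1,943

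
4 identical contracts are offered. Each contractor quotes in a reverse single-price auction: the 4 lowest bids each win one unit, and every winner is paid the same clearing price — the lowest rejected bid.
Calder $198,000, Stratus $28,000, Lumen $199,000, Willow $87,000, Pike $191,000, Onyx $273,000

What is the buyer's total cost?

Total cost: $796,000

Sorting: 28,000 (Stratus), 87,000 (Willow), 191,000 (Pike), 198,000 (Calder), 199,000 (Lumen), 273,000 (Onyx)
Lowest 4: Stratus, Willow, Pike, Calder.
Lowest unsuccessful bid: $199,000 → clearing price.
Total cost = 4 × $199,000 = $796,000.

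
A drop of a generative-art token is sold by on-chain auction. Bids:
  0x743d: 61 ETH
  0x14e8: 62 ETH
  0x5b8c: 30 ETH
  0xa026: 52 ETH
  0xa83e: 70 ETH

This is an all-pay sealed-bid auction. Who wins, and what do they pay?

Bids ranked: 70 (0xa83e) > 62 (0x14e8) > 61 (0x743d) > 52 (0xa026) > 30 (0x5b8c)
0xa83e is highest and takes the item; every bidder forfeits their bid.

0xa83e pays 70 ETH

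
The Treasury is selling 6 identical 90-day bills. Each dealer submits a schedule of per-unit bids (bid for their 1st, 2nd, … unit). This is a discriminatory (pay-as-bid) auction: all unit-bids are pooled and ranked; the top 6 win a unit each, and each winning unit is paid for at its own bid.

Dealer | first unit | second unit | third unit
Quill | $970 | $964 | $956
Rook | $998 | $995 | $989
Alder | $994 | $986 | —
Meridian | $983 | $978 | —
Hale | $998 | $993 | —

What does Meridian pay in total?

All unit-bids, highest first — top 6: 998 (Rook-1), 998 (Hale-1), 995 (Rook-2), 994 (Alder-1), 993 (Hale-2), 989 (Rook-3)
Next rejected bid: $986 (not a price — pay-as-bid).
Meridian wins no units.

Meridian pays $0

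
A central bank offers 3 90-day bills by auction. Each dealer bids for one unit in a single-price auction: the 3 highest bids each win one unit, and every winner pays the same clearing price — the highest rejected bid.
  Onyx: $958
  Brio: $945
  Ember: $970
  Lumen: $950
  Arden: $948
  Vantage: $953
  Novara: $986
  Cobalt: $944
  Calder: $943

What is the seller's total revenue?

Ordering the bids: 986 (Novara), 970 (Ember), 958 (Onyx), 953 (Vantage), 950 (Lumen), …
Winners (3 units): Novara, Ember, Onyx.
First losing bid is Vantage's $953, which sets the uniform price.
Total revenue = 3 × $953 = $2,859.

Total revenue: $2,859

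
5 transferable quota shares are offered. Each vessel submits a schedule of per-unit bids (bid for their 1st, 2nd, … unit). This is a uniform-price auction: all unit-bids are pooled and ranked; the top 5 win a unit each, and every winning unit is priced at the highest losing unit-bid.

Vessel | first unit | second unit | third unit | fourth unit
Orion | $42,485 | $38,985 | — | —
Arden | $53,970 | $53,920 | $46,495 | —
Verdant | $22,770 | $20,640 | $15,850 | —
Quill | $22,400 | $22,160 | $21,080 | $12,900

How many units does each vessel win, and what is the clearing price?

Arden 3, Orion 2; clearing price $22,770

All unit-bids, highest first — top 5: 53,970 (Arden-1), 53,920 (Arden-2), 46,495 (Arden-3), 42,485 (Orion-1), 38,985 (Orion-2)
First bid not allocated: $22,770.
Allocation: Arden 3, Orion 2.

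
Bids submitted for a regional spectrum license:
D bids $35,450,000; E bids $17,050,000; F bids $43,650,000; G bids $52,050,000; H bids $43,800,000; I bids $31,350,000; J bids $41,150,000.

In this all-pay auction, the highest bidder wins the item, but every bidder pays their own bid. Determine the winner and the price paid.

Sorting bids: 52,050,000 (G) > 43,800,000 (H) > 43,650,000 (F) > 41,150,000 (J) > 35,450,000 (D) > 31,350,000 (I) > …
G wins with the top bid; all bids are sunk regardless.

G pays $52,050,000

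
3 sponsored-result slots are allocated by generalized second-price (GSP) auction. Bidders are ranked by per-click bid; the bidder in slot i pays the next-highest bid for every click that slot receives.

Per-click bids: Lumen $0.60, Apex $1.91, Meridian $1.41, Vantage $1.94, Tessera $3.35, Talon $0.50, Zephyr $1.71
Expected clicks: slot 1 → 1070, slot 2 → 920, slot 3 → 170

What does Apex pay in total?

Apex pays $290.70

Per-click bids in order: $3.35 (Tessera) > $1.94 (Vantage) > $1.91 (Apex) > $1.71 (Zephyr) > …
Apex holds slot 3 → pays next bid $1.71 × 170 clicks = $290.70.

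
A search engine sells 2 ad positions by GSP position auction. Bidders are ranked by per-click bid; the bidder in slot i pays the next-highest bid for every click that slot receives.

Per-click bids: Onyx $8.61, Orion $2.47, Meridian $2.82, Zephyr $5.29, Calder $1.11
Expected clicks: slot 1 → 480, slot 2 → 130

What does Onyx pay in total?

Onyx pays $2539.20

Sorting advertisers: $8.61 (Onyx) > $5.29 (Zephyr) > $2.82 (Meridian) > …
Onyx holds slot 1 → pays next bid $5.29 × 480 clicks = $2539.20.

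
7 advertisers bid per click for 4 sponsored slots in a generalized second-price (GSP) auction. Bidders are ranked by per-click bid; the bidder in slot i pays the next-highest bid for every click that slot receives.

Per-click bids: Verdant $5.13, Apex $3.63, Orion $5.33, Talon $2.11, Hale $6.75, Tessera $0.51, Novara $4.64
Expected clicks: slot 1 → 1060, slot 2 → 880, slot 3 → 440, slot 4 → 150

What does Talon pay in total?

Talon pays $0.00

Ranked by bid: $6.75 (Hale) > $5.33 (Orion) > $5.13 (Verdant) > $4.64 (Novara) > $3.63 (Apex) > …
Talon ranks below slot 4 → no slot, pays nothing.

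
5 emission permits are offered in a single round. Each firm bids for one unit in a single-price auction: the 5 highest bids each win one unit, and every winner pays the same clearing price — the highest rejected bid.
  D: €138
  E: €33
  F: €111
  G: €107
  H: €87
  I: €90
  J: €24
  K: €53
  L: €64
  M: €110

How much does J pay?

Ordering the bids: 138 (D), 111 (F), 110 (M), 107 (G), 90 (I), 87 (H), 64 (L), …
The 5 highest are D, F, M, G, I.
Highest unsuccessful bid: €87 → clearing price.
J does not win → pays €0.

J pays €0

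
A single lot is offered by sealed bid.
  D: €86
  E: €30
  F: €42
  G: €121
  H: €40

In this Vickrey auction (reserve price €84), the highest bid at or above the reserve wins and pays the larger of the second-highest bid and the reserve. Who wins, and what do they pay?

Vickrey auction (reserve price €84): the highest bid at or above the reserve wins and pays the larger of the second-highest bid and the reserve.
Bids in order: 121 (G) > 86 (D) > 42 (F) > 40 (H) > 30 (E)
Highest eligible bid: G at €121.
max(second-highest €86, reserve €84) = €86; the reserve does not bind.

G pays €86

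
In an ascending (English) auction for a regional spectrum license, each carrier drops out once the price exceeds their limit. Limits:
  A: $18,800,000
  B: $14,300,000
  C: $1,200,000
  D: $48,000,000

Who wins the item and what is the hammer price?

Rule: the price rises until one bidder remains; the winner pays the price at which the last rival dropped out.
Limits in order: 48,000,000 (D) > 18,800,000 (A) > 14,300,000 (B) > 1,200,000 (C)
A is the last rival to drop out, at $18,800,000; D remains and wins at that price.

D wins at $18,800,000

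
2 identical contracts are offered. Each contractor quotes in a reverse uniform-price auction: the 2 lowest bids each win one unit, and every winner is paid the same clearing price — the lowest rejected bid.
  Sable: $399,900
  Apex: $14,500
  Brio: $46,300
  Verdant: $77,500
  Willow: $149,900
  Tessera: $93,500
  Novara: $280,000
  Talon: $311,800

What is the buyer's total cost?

Ordering the bids: 14,500 (Apex), 46,300 (Brio), 77,500 (Verdant), 93,500 (Tessera), …
The 2 lowest are Apex, Brio.
First losing bid is Verdant's $77,500, which sets the uniform price.
Total cost = 2 × $77,500 = $155,000.

Total cost: $155,000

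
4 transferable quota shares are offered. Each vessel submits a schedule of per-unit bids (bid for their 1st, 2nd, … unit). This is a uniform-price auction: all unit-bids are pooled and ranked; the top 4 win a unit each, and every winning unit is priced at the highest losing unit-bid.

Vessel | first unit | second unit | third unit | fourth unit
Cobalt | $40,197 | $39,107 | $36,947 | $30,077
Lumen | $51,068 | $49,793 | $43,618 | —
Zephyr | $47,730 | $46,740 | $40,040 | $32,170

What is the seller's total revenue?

Total revenue: $174,472

Pooled unit-bids ranked (top 4): 51,068 (Lumen-1), 49,793 (Lumen-2), 47,730 (Zephyr-1), 46,740 (Zephyr-2)
First bid not allocated: $43,618.
Allocation: Lumen 2, Zephyr 2. Every unit priced at $43,618.
Revenue = 4 × 43,618 = $174,472.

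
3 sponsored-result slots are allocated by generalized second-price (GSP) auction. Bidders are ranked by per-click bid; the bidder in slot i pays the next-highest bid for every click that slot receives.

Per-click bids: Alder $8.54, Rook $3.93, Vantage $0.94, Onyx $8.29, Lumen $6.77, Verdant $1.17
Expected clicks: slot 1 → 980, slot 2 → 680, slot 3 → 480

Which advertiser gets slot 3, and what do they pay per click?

Lumen; $3.93 per click

Sorting advertisers: $8.54 (Alder) > $8.29 (Onyx) > $6.77 (Lumen) > $3.93 (Rook) > …
Slot 3 goes to the third-ranked bidder, Lumen, who pays the next bid down: $3.93/click.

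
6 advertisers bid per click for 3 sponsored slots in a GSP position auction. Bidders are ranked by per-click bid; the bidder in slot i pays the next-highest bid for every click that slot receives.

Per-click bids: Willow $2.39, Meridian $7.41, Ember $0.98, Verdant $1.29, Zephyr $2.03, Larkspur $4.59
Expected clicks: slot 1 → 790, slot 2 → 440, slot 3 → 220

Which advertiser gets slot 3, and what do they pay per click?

Willow; $2.03 per click

Sorting advertisers: $7.41 (Meridian) > $4.59 (Larkspur) > $2.39 (Willow) > $2.03 (Zephyr) > …
Slot 3 goes to the third-ranked bidder, Willow, who pays the next bid down: $2.03/click.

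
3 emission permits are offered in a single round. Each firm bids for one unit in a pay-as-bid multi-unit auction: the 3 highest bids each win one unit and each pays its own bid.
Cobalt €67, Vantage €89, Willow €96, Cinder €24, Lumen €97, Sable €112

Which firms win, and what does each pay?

Sable €112, Lumen €97, Willow €96

Bids ranked high→low: 112 (Sable), 97 (Lumen), 96 (Willow), 89 (Vantage), 67 (Cobalt), …
Top 3: Sable, Lumen, Willow.
Each winner pays its own bid: Sable €112, Lumen €97, Willow €96.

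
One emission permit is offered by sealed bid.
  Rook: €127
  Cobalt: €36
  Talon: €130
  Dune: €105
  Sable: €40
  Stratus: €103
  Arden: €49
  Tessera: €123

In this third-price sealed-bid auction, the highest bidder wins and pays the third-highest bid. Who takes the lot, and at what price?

Rule: the highest bidder wins and pays the third-highest bid.
Sorting bids: 130 (Talon) > 127 (Rook) > 123 (Tessera) > 105 (Dune) > 103 (Stratus) > 49 (Arden) > …
Talon is highest; pays the third-highest bid, €123.

Talon pays €123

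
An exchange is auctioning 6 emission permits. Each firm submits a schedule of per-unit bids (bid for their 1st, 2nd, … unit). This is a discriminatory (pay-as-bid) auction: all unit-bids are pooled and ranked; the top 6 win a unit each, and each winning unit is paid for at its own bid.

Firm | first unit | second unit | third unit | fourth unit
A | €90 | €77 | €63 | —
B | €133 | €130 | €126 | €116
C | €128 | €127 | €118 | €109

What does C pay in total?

Pooled unit-bids ranked (top 6): 133 (B-1), 130 (B-2), 128 (C-1), 127 (C-2), 126 (B-3), 118 (C-3)
Next rejected bid: €116 (not a price — pay-as-bid).
C's winning unit-bids: 128 + 127 + 118 = €373.

C pays €373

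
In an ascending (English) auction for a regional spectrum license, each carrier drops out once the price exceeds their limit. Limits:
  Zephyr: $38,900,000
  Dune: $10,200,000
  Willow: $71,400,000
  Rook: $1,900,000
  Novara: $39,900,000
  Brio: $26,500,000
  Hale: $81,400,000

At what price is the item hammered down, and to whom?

Rule: the price rises until one bidder remains; the winner pays the price at which the last rival dropped out.
Limits in order: 81,400,000 (Hale) > 71,400,000 (Willow) > 39,900,000 (Novara) > 38,900,000 (Zephyr) > 26,500,000 (Brio) > 10,200,000 (Dune) > …
Bidding ends when Willow exits at $71,400,000; Hale takes it.

Hale wins at $71,400,000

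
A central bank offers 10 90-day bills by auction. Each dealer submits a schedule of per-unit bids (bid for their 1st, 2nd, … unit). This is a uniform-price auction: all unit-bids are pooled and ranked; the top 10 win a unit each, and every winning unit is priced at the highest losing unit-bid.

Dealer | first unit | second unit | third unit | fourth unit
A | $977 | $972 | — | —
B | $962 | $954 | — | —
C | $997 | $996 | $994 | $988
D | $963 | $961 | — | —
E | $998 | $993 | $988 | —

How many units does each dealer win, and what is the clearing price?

A 2, C 4, D 1, E 3; clearing price $962

Merging the schedules and taking the best 10: 998 (E-1), 997 (C-1), 996 (C-2), 994 (C-3), 993 (E-2), 988 (C-4), 988 (E-3), 977 (A-1), 972 (A-2), 963 (D-1)
First bid not allocated: $962.
Allocation: A 2, C 4, D 1, E 3.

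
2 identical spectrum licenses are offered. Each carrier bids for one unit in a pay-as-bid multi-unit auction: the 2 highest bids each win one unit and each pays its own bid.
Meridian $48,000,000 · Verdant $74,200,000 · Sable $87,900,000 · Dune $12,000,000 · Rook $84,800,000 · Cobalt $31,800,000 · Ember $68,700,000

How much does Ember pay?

Ember pays $0

Sorting: 87,900,000 (Sable), 84,800,000 (Rook), 74,200,000 (Verdant), 68,700,000 (Ember), …
The 2 highest are Sable, Rook.
Ember does not win → $0.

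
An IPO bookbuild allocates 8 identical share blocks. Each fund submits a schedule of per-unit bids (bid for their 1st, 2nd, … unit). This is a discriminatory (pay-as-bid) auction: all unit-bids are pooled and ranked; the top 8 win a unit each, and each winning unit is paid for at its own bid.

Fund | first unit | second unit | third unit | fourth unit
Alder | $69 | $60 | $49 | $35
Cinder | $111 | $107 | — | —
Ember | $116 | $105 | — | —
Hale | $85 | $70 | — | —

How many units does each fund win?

Alder 2, Cinder 2, Ember 2, Hale 2

All unit-bids, highest first — top 8: 116 (Ember-1), 111 (Cinder-1), 107 (Cinder-2), 105 (Ember-2), 85 (Hale-1), 70 (Hale-2), 69 (Alder-1), 60 (Alder-2)
Next rejected bid: $49 (not a price — pay-as-bid).
Allocation: Alder 2, Cinder 2, Ember 2, Hale 2.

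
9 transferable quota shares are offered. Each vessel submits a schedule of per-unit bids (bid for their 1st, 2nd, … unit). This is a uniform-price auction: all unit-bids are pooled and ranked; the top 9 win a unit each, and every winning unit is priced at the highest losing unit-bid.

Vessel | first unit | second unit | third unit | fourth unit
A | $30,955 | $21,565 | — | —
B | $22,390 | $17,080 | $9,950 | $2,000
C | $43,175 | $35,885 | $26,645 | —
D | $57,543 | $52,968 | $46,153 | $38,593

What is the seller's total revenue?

Total revenue: $194,085

Merging the schedules and taking the best 9: 57,543 (D-1), 52,968 (D-2), 46,153 (D-3), 43,175 (C-1), 38,593 (D-4), 35,885 (C-2), 30,955 (A-1), 26,645 (C-3), 22,390 (B-1)
Highest rejected unit-bid = $21,565.
Allocation: A 1, B 1, C 3, D 4. Every unit priced at $21,565.
Revenue = 9 × 21,565 = $194,085.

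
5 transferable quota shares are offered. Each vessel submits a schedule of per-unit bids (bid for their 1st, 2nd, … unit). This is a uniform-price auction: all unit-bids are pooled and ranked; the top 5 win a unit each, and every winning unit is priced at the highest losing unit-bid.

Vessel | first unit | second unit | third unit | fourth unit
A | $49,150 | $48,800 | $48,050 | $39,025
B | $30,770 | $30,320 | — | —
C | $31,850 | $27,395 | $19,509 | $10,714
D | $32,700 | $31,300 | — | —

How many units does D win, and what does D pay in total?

Pooled unit-bids ranked (top 5): 49,150 (A-1), 48,800 (A-2), 48,050 (A-3), 39,025 (A-4), 32,700 (D-1)
The (k+1)-th unit-bid is $31,850.
D wins 1 unit(s) at $31,850 each.

D: 1 unit, pays $31,850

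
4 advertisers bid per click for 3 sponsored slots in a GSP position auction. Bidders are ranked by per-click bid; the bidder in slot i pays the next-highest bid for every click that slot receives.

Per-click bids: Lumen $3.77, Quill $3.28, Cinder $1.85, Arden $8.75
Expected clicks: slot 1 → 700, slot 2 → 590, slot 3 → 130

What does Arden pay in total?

Arden pays $2639.00

Per-click bids in order: $8.75 (Arden) > $3.77 (Lumen) > $3.28 (Quill) > $1.85 (Cinder)
Arden holds slot 1 → pays next bid $3.77 × 700 clicks = $2639.00.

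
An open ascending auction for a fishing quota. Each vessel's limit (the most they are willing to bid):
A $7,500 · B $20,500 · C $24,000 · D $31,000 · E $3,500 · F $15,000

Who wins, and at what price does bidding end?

D wins at $24,000

Sorting limits: 31,000 (D) > 24,000 (C) > 20,500 (B) > 15,000 (F) > 7,500 (A) > 3,500 (E)
Once the price passes $24,000, only D is left; the hammer falls at C's limit of $24,000.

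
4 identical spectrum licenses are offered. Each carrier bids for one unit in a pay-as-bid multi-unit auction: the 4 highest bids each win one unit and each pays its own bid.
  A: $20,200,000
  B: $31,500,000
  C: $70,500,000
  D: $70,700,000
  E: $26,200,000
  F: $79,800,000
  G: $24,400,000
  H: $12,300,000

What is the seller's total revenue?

Sorting: 79,800,000 (F), 70,700,000 (D), 70,500,000 (C), 31,500,000 (B), 26,200,000 (E), 24,400,000 (G), …
Winners (4 units): F, D, C, B.
Total revenue = 79,800,000 + 70,700,000 + 70,500,000 + 31,500,000 = $252,500,000.

Total revenue: $252,500,000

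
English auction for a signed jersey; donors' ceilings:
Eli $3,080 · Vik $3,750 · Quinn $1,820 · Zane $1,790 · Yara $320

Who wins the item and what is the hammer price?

Vik wins at $3,080

Sorting limits: 3,750 (Vik) > 3,080 (Eli) > 1,820 (Quinn) > 1,790 (Zane) > 320 (Yara)
Eli is the last rival to drop out, at $3,080; Vik remains and wins at that price.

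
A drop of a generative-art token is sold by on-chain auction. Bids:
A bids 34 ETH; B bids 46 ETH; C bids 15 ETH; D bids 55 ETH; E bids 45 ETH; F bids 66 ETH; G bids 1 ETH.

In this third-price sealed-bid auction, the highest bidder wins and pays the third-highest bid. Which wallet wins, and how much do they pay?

Bids ranked: 66 (F) > 55 (D) > 46 (B) > 45 (E) > 34 (A) > 15 (C) > …
F is highest; pays the third-highest bid, 46 ETH.

F pays 46 ETH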